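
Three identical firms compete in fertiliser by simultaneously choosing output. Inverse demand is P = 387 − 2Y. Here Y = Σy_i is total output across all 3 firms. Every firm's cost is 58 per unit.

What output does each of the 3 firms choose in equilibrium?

41.125

A representative firm's profit is π_i = y_i(387 − 2Y) − 58y_i, with Y = y_i + Σ_{j≠i} y_j.
First-order condition: 329 − 4y_i − 2Σ_{j≠i} y_j = 0.
In a symmetric equilibrium every firm chooses the same y, so Σ_{j≠i} y_j = 2y. The condition becomes 329 − 8y = 0, giving y = 329/8 = 41.125.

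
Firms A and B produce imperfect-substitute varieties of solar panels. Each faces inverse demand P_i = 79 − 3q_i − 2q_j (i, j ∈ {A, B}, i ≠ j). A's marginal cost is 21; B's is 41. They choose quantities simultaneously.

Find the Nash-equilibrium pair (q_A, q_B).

Firm A's profit: π = q_A(79 − 3q_A − 2q_B) − 21q_A.
∂π/∂q_A = 58 − 6q_A − 2q_B = 0 ⇒ q_A = 29/3 − (1/3)q_B.
Similarly q_B = 19/3 − (1/3)q_A.
Substituting the second reaction function into the first: q_A = 29/3 − (1/3)(19/3 − (1/3)q_A), which gives (8/9)q_A = 68/9 ⇒ q_A = 8.5.
Then q_B = 19/3 − (1/3)·8.5 = 3.5.

8.5, 3.5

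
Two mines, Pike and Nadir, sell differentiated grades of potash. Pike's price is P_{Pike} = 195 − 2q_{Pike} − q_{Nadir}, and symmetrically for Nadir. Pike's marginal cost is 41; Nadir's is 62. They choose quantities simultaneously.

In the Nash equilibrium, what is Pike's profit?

Mine Pike's profit: π = q_{Pike}(195 − 2q_{Pike} − q_{Nadir}) − 41q_{Pike}.
∂π/∂q_{Pike} = 154 − 4q_{Pike} − q_{Nadir} = 0 ⇒ q_{Pike} = 38.5 − 0.25q_{Nadir}.
Similarly q_{Nadir} = 33.25 − 0.25q_{Pike}.
Solving the two reaction functions simultaneously: (1 − (−0.25)(−0.25))q_{Pike} = 38.5 − 0.25·33.25, so 0.9375q_{Pike} = 30.1875 and q_{Pike} = 32.2.
Then q_{Nadir} = 33.25 − 0.25·32.2 = 25.2.
P_{Pike} = 195 − 2·32.2 − 25.2 = 105.4.
Profit = (105.4 − 41)·32.2 = 2073.68.

2073.68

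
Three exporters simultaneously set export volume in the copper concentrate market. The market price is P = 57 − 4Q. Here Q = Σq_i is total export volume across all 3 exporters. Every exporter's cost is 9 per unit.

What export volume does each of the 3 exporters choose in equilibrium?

A representative exporter's profit is π_i = q_i(57 − 4Q) − 9q_i, with Q = q_i + Σ_{j≠i} q_j.
First-order condition: 48 − 8q_i − 4Σ_{j≠i} q_j = 0.
With identical exporters, set every q_j = q: then 48 − 8q − 8q = 0, i.e. q = 48/16 = 3.

3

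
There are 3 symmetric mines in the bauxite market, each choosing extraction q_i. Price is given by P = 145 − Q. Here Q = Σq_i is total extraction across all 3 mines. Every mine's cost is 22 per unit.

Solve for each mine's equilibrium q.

30.75

A representative mine's profit is π_i = q_i(145 − Q) − 22q_i, with Q = q_i + Σ_{j≠i} q_j.
First-order condition: 123 − 2q_i − Σ_{j≠i} q_j = 0.
With identical mines, set every q_j = q: then 123 − 2q − 2q = 0, i.e. q = 123/4 = 30.75.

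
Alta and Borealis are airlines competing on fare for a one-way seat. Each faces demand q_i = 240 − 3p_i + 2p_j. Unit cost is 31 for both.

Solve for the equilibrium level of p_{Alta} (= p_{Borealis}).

83.25

Alta's profit: π = (p_{Alta} − 31)(240 − 3p_{Alta} + 2p_{Borealis}).
∂π/∂p_{Alta} = 333 − 6p_{Alta} + 2p_{Borealis} = 0 ⇒ p_{Alta} = 55.5 + (1/3)p_{Borealis}.
Setting p_{Alta} = p_{Borealis} in the reaction function: p_{Alta} = 55.5 + (1/3)p_{Alta}, so p_{Alta} = 55.5 / (2/3) = 83.25.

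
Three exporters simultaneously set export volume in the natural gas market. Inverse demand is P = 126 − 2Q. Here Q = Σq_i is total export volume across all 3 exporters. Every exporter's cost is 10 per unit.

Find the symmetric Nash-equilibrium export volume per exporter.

14.5

A representative exporter's profit is π_i = q_i(126 − 2Q) − 10q_i, with Q = q_i + Σ_{j≠i} q_j.
First-order condition: 116 − 4q_i − 2Σ_{j≠i} q_j = 0.
In a symmetric equilibrium every exporter chooses the same q, so Σ_{j≠i} q_j = 2q. The condition becomes 116 − 8q = 0, giving q = 116/8 = 14.5.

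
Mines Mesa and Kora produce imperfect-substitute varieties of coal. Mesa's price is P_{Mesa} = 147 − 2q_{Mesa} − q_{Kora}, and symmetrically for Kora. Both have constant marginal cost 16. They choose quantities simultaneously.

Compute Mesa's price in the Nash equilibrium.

68.4

Mine Mesa's profit: π = q_{Mesa}(147 − 2q_{Mesa} − q_{Kora}) − 16q_{Mesa}.
∂π/∂q_{Mesa} = 131 − 4q_{Mesa} − q_{Kora} = 0 ⇒ q_{Mesa} = 32.75 − 0.25q_{Kora}.
Setting q_{Mesa} = q_{Kora} in the reaction function: q_{Mesa} = 32.75 − 0.25q_{Mesa}, so q_{Mesa} = 32.75 / 1.25 = 26.2.
P_{Mesa} = 147 − 2·26.2 − 26.2 = 68.4.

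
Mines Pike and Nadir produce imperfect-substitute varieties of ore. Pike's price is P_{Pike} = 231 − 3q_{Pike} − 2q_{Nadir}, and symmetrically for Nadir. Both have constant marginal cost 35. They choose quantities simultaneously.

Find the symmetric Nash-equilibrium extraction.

24.5

Mine Pike's profit: π = q_{Pike}(231 − 3q_{Pike} − 2q_{Nadir}) − 35q_{Pike}.
∂π/∂q_{Pike} = 196 − 6q_{Pike} − 2q_{Nadir} = 0 ⇒ q_{Pike} = 98/3 − (1/3)q_{Nadir}.
By symmetry q_{Nadir} = q_{Pike}; substituting into the reaction function, (4/3)q_{Pike} = 98/3 and q_{Pike} = 24.5.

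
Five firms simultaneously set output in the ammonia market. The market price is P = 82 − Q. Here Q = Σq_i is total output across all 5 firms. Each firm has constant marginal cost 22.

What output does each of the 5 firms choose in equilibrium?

A representative firm's profit is π_i = q_i(82 − Q) − 22q_i, with Q = q_i + Σ_{j≠i} q_j.
First-order condition: 60 − 2q_i − Σ_{j≠i} q_j = 0.
With identical firms, set every q_j = q: then 60 − 2q − 4q = 0, i.e. q = 60/6 = 10.

10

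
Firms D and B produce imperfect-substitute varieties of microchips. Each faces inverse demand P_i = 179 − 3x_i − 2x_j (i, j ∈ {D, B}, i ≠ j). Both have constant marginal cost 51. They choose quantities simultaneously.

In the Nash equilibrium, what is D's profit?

768

Firm D's profit: π = x_D(179 − 3x_D − 2x_B) − 51x_D.
∂π/∂x_D = 128 − 6x_D − 2x_B = 0 ⇒ x_D = 64/3 − (1/3)x_B.
The game is symmetric, so in equilibrium x_B = x_D: the reaction function gives (4/3)x_D = 64/3, hence x_D = 16.
P_D = 179 − 3·16 − 2·16 = 99.
Profit = (99 − 51)·16 = 768.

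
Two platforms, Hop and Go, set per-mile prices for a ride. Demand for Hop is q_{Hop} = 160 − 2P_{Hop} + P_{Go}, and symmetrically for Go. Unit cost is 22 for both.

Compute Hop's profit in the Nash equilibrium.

Hop's profit: π = (P_{Hop} − 22)(160 − 2P_{Hop} + P_{Go}).
∂π/∂P_{Hop} = 204 − 4P_{Hop} + P_{Go} = 0 ⇒ P_{Hop} = 51 + 0.25P_{Go}.
By symmetry P_{Go} = P_{Hop}; substituting into the reaction function, 0.75P_{Hop} = 51 and P_{Hop} = 68.
q_{Hop} = 160 − 2·68 + 68 = 92.
Profit = (68 − 22)·92 = 4232.

4232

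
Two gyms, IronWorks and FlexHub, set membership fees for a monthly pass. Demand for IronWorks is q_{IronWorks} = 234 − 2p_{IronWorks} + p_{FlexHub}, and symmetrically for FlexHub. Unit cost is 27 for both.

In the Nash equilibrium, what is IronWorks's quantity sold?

IronWorks's profit: π = (p_{IronWorks} − 27)(234 − 2p_{IronWorks} + p_{FlexHub}).
∂π/∂p_{IronWorks} = 288 − 4p_{IronWorks} + p_{FlexHub} = 0 ⇒ p_{IronWorks} = 72 + 0.25p_{FlexHub}.
The game is symmetric, so in equilibrium p_{FlexHub} = p_{IronWorks}: the reaction function gives 0.75p_{IronWorks} = 72, hence p_{IronWorks} = 96.
q_{IronWorks} = 234 − 2·96 + 96 = 138.

138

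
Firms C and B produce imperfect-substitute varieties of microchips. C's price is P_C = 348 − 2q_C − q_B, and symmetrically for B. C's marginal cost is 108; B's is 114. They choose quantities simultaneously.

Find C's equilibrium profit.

Firm C's profit: π = q_C(348 − 2q_C − q_B) − 108q_C.
∂π/∂q_C = 240 − 4q_C − q_B = 0 ⇒ q_C = 60 − 0.25q_B.
Similarly q_B = 58.5 − 0.25q_C.
Plugging q_B into C's best response: q_C = 60 − 0.25(58.5 − 0.25q_C) ⇒ 0.9375q_C = 45.375, so q_C = 48.4.
Then q_B = 58.5 − 0.25·48.4 = 46.4.
P_C = 348 − 2·48.4 − 46.4 = 204.8.
Profit = (204.8 − 108)·48.4 = 4685.12.

4685.12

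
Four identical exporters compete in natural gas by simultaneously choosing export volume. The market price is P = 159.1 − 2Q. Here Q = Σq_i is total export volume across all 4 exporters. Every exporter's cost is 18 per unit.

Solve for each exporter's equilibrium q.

A representative exporter's profit is π_i = q_i(159.1 − 2Q) − 18q_i, with Q = q_i + Σ_{j≠i} q_j.
First-order condition: 141.1 − 4q_i − 2Σ_{j≠i} q_j = 0.
Imposing symmetry (q_j = q for all j) turns Σ_{j≠i} q_j into 3q, so 141.1 = 10q and q = 14.11.

14.11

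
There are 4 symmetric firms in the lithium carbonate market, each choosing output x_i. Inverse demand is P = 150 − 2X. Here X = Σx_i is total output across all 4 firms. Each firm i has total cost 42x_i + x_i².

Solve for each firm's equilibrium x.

9

A representative firm's profit is π_i = x_i(150 − 2X) − 42x_i − x_i², with X = x_i + Σ_{j≠i} x_j.
First-order condition: 108 − 6x_i − 2Σ_{j≠i} x_j = 0.
With identical firms, set every x_j = x: then 108 − 6x − 6x = 0, i.e. x = 108/12 = 9.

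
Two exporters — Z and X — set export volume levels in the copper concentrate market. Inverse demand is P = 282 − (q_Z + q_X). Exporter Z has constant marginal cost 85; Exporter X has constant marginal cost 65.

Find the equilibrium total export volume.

Exporter Z's profit: π = q_Z(282 − (q_Z + q_X)) − 85q_Z.
∂π/∂q_Z = 197 − 2q_Z − q_X = 0, so q_Z = 98.5 − 0.5q_X.
By the same steps for X: q_X = 108.5 − 0.5q_Z.
Substituting the second reaction function into the first: q_Z = 98.5 − 0.5(108.5 − 0.5q_Z), which gives 0.75q_Z = 44.25 ⇒ q_Z = 59.
Then q_X = 108.5 − 0.5·59 = 79.
Total export volume: 59 + 79 = 138.

138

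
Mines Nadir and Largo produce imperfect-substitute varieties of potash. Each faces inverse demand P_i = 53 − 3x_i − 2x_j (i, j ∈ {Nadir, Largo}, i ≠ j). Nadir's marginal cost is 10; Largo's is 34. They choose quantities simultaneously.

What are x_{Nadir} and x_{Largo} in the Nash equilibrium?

Mine Nadir's profit: π = x_{Nadir}(53 − 3x_{Nadir} − 2x_{Largo}) − 10x_{Nadir}.
∂π/∂x_{Nadir} = 43 − 6x_{Nadir} − 2x_{Largo} = 0 ⇒ x_{Nadir} = 43/6 − (1/3)x_{Largo}.
Similarly x_{Largo} = 19/6 − (1/3)x_{Nadir}.
Plugging x_{Largo} into Nadir's best response: x_{Nadir} = 43/6 − (1/3)(19/6 − (1/3)x_{Nadir}) ⇒ (8/9)x_{Nadir} = 55/9, so x_{Nadir} = 6.875.
Then x_{Largo} = 19/6 − (1/3)·6.875 = 0.875.

6.875, 0.875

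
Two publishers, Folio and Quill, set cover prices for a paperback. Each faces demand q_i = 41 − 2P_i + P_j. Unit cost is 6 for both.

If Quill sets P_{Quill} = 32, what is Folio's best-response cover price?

21.25

Folio's profit: π = (P_{Folio} − 6)(41 − 2P_{Folio} + P_{Quill}).
∂π/∂P_{Folio} = 53 − 4P_{Folio} + P_{Quill} = 0 ⇒ P_{Folio} = 13.25 + 0.25P_{Quill}.
At P_{Quill} = 32: P_{Folio} = 13.25 + 0.25·32 = 21.25.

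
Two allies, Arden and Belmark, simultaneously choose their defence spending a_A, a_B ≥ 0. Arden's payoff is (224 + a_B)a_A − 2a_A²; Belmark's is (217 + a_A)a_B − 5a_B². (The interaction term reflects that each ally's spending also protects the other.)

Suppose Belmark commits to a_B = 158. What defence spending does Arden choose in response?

95.5

Expanding Arden's payoff: 224a_A + a_Ba_A − 2a_A².
∂π/∂a_A = 224 + a_B − 4a_A = 0, so a_A = 56 + 0.25a_B.
At a_B = 158: a_A = 56 + 0.25·158 = 95.5.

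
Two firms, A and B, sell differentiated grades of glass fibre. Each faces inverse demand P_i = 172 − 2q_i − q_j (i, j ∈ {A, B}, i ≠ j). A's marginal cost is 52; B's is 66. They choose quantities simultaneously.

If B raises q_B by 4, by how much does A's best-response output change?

-1

Firm A's profit: π = q_A(172 − 2q_A − q_B) − 52q_A.
∂π/∂q_A = 120 − 4q_A − q_B = 0 ⇒ q_A = 30 − 0.25q_B.
The reaction-function slope is −0.25, so a 4-unit rise in q_B moves q_A by −0.25 × 4 = −1. A's best response falls — the actions are strategic substitutes.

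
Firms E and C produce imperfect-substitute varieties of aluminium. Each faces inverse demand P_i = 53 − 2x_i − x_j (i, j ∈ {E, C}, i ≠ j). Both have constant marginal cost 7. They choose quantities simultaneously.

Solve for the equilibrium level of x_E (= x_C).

Firm E's profit: π = x_E(53 − 2x_E − x_C) − 7x_E.
∂π/∂x_E = 46 − 4x_E − x_C = 0 ⇒ x_E = 11.5 − 0.25x_C.
By symmetry x_C = x_E; substituting into the reaction function, 1.25x_E = 11.5 and x_E = 9.2.

9.2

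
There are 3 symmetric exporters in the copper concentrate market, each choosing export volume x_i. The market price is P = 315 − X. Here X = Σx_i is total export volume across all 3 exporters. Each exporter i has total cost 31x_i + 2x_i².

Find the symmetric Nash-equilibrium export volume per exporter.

A representative exporter's profit is π_i = x_i(315 − X) − 31x_i − 2x_i², with X = x_i + Σ_{j≠i} x_j.
First-order condition: 284 − 6x_i − Σ_{j≠i} x_j = 0.
In a symmetric equilibrium every exporter chooses the same x, so Σ_{j≠i} x_j = 2x. The condition becomes 284 − 8x = 0, giving x = 284/8 = 35.5.

35.5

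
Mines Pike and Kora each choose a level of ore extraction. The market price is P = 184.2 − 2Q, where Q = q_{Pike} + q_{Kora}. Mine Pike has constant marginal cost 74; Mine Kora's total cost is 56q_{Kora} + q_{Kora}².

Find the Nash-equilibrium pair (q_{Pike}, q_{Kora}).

20.24, 14.62

Mine Pike's profit: π = q_{Pike}(184.2 − 2(q_{Pike} + q_{Kora})) − 74q_{Pike}.
∂π/∂q_{Pike} = 110.2 − 4q_{Pike} − 2q_{Kora} = 0, so q_{Pike} = 27.55 − 0.5q_{Kora}.
For Kora: ∂π/∂q_{Kora} = 128.2 − 6q_{Kora} − 2q_{Pike} = 0 ⇒ q_{Kora} = 641/30 − (1/3)q_{Pike}.
Substituting the second reaction function into the first: q_{Pike} = 27.55 − 0.5(641/30 − (1/3)q_{Pike}), which gives (5/6)q_{Pike} = 253/15 ⇒ q_{Pike} = 20.24.
Then q_{Kora} = 641/30 − (1/3)·20.24 = 14.62.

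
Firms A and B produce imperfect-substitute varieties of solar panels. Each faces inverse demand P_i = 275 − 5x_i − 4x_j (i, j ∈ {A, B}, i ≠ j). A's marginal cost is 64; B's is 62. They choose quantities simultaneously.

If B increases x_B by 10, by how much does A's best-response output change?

-4

Firm A's profit: π = x_A(275 − 5x_A − 4x_B) − 64x_A.
∂π/∂x_A = 211 − 10x_A − 4x_B = 0 ⇒ x_A = 21.1 − 0.4x_B.
The reaction-function slope is −0.4, so a 10-unit rise in x_B moves x_A by −0.4 × 10 = −4. A's best response falls — the actions are strategic substitutes.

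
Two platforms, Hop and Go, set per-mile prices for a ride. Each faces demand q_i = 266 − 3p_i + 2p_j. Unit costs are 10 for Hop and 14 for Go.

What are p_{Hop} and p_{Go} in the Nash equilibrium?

74.75, 76.25

Hop's profit: π = (p_{Hop} − 10)(266 − 3p_{Hop} + 2p_{Go}).
∂π/∂p_{Hop} = 296 − 6p_{Hop} + 2p_{Go} = 0 ⇒ p_{Hop} = 148/3 + (1/3)p_{Go}.
Similarly p_{Go} = 154/3 + (1/3)p_{Hop}.
Plugging p_{Go} into Hop's best response: p_{Hop} = 148/3 + (1/3)(154/3 + (1/3)p_{Hop}) ⇒ (8/9)p_{Hop} = 598/9, so p_{Hop} = 74.75.
Then p_{Go} = 154/3 + (1/3)·74.75 = 76.25.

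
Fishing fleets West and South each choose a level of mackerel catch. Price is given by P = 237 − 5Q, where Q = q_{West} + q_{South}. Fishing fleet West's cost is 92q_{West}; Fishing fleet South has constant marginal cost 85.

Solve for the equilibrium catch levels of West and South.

Fishing fleet West's profit: π = q_{West}(237 − 5(q_{West} + q_{South})) − 92q_{West}.
∂π/∂q_{West} = 145 − 10q_{West} − 5q_{South} = 0, so q_{West} = 14.5 − 0.5q_{South}.
By the same steps for South: q_{South} = 15.2 − 0.5q_{West}.
Solving the two reaction functions simultaneously: (1 − (−0.5)(−0.5))q_{West} = 14.5 − 0.5·15.2, so 0.75q_{West} = 6.9 and q_{West} = 9.2.
Then q_{South} = 15.2 − 0.5·9.2 = 10.6.

9.2, 10.6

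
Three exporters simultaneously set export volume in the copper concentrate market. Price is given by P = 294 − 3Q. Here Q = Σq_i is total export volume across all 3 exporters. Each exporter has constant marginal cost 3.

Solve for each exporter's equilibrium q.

A representative exporter's profit is π_i = q_i(294 − 3Q) − 3q_i, with Q = q_i + Σ_{j≠i} q_j.
First-order condition: 291 − 6q_i − 3Σ_{j≠i} q_j = 0.
With identical exporters, set every q_j = q: then 291 − 6q − 6q = 0, i.e. q = 291/12 = 24.25.

24.25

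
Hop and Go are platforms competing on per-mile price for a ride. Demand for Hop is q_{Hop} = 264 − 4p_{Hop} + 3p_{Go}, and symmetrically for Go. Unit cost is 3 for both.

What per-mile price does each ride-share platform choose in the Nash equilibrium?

55.2

Hop's profit: π = (p_{Hop} − 3)(264 − 4p_{Hop} + 3p_{Go}).
∂π/∂p_{Hop} = 276 − 8p_{Hop} + 3p_{Go} = 0 ⇒ p_{Hop} = 34.5 + 0.375p_{Go}.
By symmetry p_{Go} = p_{Hop}; substituting into the reaction function, 0.625p_{Hop} = 34.5 and p_{Hop} = 55.2.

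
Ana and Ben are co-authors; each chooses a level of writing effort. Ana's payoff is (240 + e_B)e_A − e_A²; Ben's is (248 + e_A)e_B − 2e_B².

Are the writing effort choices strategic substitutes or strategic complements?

strategic complements

Expanding Ana's payoff: 240e_A + e_Be_A − e_A².
∂π/∂e_A = 240 + e_B − 2e_A = 0, so e_A = 120 + 0.5e_B.
The best-response slope de_A/de_B = 0.5 > 0: the reaction function is upward-sloping, so the choices are strategic complements.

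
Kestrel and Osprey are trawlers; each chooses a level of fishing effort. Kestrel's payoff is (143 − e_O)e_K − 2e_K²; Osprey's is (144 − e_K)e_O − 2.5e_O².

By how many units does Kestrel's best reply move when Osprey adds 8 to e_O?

-2

Expanding Kestrel's payoff: 143e_K − e_Oe_K − 2e_K².
∂π/∂e_K = 143 − e_O − 4e_K = 0, so e_K = 35.75 − 0.25e_O.
The reaction-function slope is −0.25, so an 8-unit rise in e_O moves e_K by −0.25 × 8 = −2. Kestrel's best response falls — the actions are strategic substitutes.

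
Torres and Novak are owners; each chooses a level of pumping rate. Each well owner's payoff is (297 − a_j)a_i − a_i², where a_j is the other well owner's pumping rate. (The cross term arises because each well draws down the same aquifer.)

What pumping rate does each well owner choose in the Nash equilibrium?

99

Torres's payoff is (297 − a_N)a_T − a_T².
∂π/∂a_T = 297 − a_N − 2a_T = 0, so a_T = 148.5 − 0.5a_N.
By symmetry a_N = a_T; substituting into the reaction function, 1.5a_T = 148.5 and a_T = 99.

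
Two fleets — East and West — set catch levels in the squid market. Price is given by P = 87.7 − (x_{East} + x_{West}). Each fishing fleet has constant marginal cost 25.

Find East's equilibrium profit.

436.81

Fishing fleet East's profit: π = x_{East}(87.7 − (x_{East} + x_{West})) − 25x_{East}.
∂π/∂x_{East} = 62.7 − 2x_{East} − x_{West} = 0, so x_{East} = 31.35 − 0.5x_{West}.
By symmetry x_{West} = x_{East}; substituting into the reaction function, 1.5x_{East} = 31.35 and x_{East} = 20.9.
Price P = 87.7 − 41.8 = 45.9.
East's profit: (45.9 − 25)·20.9 = 436.81.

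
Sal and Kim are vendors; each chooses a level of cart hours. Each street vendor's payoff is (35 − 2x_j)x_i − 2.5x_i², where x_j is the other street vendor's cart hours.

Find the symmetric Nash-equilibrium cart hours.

Sal's payoff is (35 − 2x_K)x_S − 2.5x_S².
∂π/∂x_S = 35 − 2x_K − 5x_S = 0, so x_S = 7 − 0.4x_K.
The game is symmetric, so in equilibrium x_K = x_S: the reaction function gives 1.4x_S = 7, hence x_S = 5.

5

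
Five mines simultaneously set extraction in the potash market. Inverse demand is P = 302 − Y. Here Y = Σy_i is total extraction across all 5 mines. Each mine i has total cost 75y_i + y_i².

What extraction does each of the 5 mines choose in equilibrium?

28.375

A representative mine's profit is π_i = y_i(302 − Y) − 75y_i − y_i², with Y = y_i + Σ_{j≠i} y_j.
First-order condition: 227 − 4y_i − Σ_{j≠i} y_j = 0.
Imposing symmetry (y_j = y for all j) turns Σ_{j≠i} y_j into 4y, so 227 = 8y and y = 28.375.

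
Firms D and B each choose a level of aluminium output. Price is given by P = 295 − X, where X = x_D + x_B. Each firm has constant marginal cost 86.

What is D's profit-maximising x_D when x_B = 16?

96.5

Firm D's profit: π = x_D(295 − (x_D + x_B)) − 86x_D.
∂π/∂x_D = 209 − 2x_D − x_B = 0, so x_D = 104.5 − 0.5x_B.
At x_B = 16: x_D = 104.5 − 0.5·16 = 96.5.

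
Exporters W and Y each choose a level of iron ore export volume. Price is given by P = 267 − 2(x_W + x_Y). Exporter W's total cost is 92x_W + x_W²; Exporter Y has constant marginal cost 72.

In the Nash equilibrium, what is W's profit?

Exporter W's profit: π = x_W(267 − 2(x_W + x_Y)) − 92x_W − x_W².
∂π/∂x_W = 175 − 6x_W − 2x_Y = 0, so x_W = 175/6 − (1/3)x_Y.
For Y: ∂π/∂x_Y = 195 − 4x_Y − 2x_W = 0 ⇒ x_Y = 48.75 − 0.5x_W.
Solving the two reaction functions simultaneously: (1 − (−1/3)(−0.5))x_W = 175/6 − (1/3)·48.75, so (5/6)x_W = 155/12 and x_W = 15.5.
Then x_Y = 48.75 − 0.5·15.5 = 41.
Price P = 267 − 2·56.5 = 154.
W's profit: (154 − 92)·15.5 − (15.5)² = 720.75.

720.75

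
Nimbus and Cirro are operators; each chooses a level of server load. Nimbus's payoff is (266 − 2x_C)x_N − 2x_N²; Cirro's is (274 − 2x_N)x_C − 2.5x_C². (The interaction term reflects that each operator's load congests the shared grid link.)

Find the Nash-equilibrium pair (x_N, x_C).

Expanding Nimbus's payoff: 266x_N − 2x_Cx_N − 2x_N².
∂π/∂x_N = 266 − 2x_C − 4x_N = 0, so x_N = 66.5 − 0.5x_C.
Likewise for Cirro: x_C = 54.8 − 0.4x_N.
Solving the two reaction functions simultaneously: (1 − (−0.5)(−0.4))x_N = 66.5 − 0.5·54.8, so 0.8x_N = 39.1 and x_N = 48.875.
Then x_C = 54.8 − 0.4·48.875 = 35.25.

48.875, 35.25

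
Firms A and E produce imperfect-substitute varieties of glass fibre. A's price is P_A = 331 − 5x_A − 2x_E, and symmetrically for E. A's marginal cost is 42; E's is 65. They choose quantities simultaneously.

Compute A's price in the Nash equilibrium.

164.8125

Firm A's profit: π = x_A(331 − 5x_A − 2x_E) − 42x_A.
∂π/∂x_A = 289 − 10x_A − 2x_E = 0 ⇒ x_A = 28.9 − 0.2x_E.
Similarly x_E = 26.6 − 0.2x_A.
Solving the two reaction functions simultaneously: (1 − (−0.2)(−0.2))x_A = 28.9 − 0.2·26.6, so 0.96x_A = 23.58 and x_A = 24.5625.
Then x_E = 26.6 − 0.2·24.5625 = 21.6875.
P_A = 331 − 5·24.5625 − 2·21.6875 = 164.8125.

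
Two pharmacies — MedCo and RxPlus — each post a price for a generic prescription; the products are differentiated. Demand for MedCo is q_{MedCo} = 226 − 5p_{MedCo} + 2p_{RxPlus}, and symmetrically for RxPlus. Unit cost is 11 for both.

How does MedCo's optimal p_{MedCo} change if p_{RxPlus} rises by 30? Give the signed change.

MedCo's profit: π = (p_{MedCo} − 11)(226 − 5p_{MedCo} + 2p_{RxPlus}).
∂π/∂p_{MedCo} = 281 − 10p_{MedCo} + 2p_{RxPlus} = 0 ⇒ p_{MedCo} = 28.1 + 0.2p_{RxPlus}.
The reaction-function slope is 0.2, so a 30-unit rise in p_{RxPlus} moves p_{MedCo} by 0.2 × 30 = 6. MedCo's best response rises — the actions are strategic complements.

6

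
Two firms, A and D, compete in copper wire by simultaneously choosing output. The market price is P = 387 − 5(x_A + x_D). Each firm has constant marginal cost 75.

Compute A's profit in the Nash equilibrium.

Firm A's profit: π = x_A(387 − 5(x_A + x_D)) − 75x_A.
∂π/∂x_A = 312 − 10x_A − 5x_D = 0, so x_A = 31.2 − 0.5x_D.
Setting x_A = x_D in the reaction function: x_A = 31.2 − 0.5x_A, so x_A = 31.2 / 1.5 = 20.8.
Price P = 387 − 5·41.6 = 179.
A's profit: (179 − 75)·20.8 = 2163.2.

2163.2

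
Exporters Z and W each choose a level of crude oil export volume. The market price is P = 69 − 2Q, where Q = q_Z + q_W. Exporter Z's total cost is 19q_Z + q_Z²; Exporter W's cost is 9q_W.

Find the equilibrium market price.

35

Exporter Z's profit: π = q_Z(69 − 2(q_Z + q_W)) − 19q_Z − q_Z².
∂π/∂q_Z = 50 − 6q_Z − 2q_W = 0, so q_Z = 25/3 − (1/3)q_W.
For W: ∂π/∂q_W = 60 − 4q_W − 2q_Z = 0 ⇒ q_W = 15 − 0.5q_Z.
Substituting the second reaction function into the first: q_Z = 25/3 − (1/3)(15 − 0.5q_Z), which gives (5/6)q_Z = 10/3 ⇒ q_Z = 4.
Then q_W = 15 − 0.5·4 = 13.
Equilibrium price: P = 69 − 2·17 = 35.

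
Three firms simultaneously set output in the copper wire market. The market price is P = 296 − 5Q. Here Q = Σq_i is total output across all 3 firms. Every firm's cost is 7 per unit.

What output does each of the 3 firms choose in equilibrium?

14.45

A representative firm's profit is π_i = q_i(296 − 5Q) − 7q_i, with Q = q_i + Σ_{j≠i} q_j.
First-order condition: 289 − 10q_i − 5Σ_{j≠i} q_j = 0.
With identical firms, set every q_j = q: then 289 − 10q − 10q = 0, i.e. q = 289/20 = 14.45.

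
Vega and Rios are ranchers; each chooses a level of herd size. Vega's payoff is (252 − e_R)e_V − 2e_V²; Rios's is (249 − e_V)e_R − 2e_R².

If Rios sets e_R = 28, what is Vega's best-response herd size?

56

Expanding Vega's payoff: 252e_V − e_Re_V − 2e_V².
∂π/∂e_V = 252 − e_R − 4e_V = 0, so e_V = 63 − 0.25e_R.
At e_R = 28: e_V = 63 − 0.25·28 = 56.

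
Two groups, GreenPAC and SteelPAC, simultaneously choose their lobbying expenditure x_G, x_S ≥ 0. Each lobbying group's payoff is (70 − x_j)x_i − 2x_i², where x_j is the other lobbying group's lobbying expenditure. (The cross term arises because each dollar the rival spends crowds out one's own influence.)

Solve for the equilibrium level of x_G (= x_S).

14

GreenPAC's payoff is (70 − x_S)x_G − 2x_G².
∂π/∂x_G = 70 − x_S − 4x_G = 0, so x_G = 17.5 − 0.25x_S.
The game is symmetric, so in equilibrium x_S = x_G: the reaction function gives 1.25x_G = 17.5, hence x_G = 14.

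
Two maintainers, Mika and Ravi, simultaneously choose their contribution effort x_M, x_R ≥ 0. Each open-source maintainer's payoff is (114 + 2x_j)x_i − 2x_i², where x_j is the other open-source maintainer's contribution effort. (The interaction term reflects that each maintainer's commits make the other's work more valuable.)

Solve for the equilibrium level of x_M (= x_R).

Mika's payoff is (114 + 2x_R)x_M − 2x_M².
∂π/∂x_M = 114 + 2x_R − 4x_M = 0, so x_M = 28.5 + 0.5x_R.
Setting x_M = x_R in the reaction function: x_M = 28.5 + 0.5x_M, so x_M = 28.5 / 0.5 = 57.

57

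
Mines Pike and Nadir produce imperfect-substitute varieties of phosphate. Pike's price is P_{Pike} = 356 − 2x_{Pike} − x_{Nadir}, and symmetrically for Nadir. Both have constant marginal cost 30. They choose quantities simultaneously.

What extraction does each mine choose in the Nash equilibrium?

65.2

Mine Pike's profit: π = x_{Pike}(356 − 2x_{Pike} − x_{Nadir}) − 30x_{Pike}.
∂π/∂x_{Pike} = 326 − 4x_{Pike} − x_{Nadir} = 0 ⇒ x_{Pike} = 81.5 − 0.25x_{Nadir}.
Setting x_{Pike} = x_{Nadir} in the reaction function: x_{Pike} = 81.5 − 0.25x_{Pike}, so x_{Pike} = 81.5 / 1.25 = 65.2.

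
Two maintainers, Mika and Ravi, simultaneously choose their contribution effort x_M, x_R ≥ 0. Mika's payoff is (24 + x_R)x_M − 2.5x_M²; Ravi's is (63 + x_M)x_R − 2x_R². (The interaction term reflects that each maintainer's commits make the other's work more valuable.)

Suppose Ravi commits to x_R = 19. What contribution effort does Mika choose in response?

Expanding Mika's payoff: 24x_M + x_Rx_M − 2.5x_M².
∂π/∂x_M = 24 + x_R − 5x_M = 0, so x_M = 4.8 + 0.2x_R.
At x_R = 19: x_M = 4.8 + 0.2·19 = 8.6.

8.6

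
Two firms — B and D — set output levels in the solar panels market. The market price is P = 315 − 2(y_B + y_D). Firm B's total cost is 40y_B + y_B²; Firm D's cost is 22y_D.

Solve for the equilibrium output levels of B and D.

Firm B's profit: π = y_B(315 − 2(y_B + y_D)) − 40y_B − y_B².
∂π/∂y_B = 275 − 6y_B − 2y_D = 0, so y_B = 275/6 − (1/3)y_D.
For D: ∂π/∂y_D = 293 − 4y_D − 2y_B = 0 ⇒ y_D = 73.25 − 0.5y_B.
Substituting the second reaction function into the first: y_B = 275/6 − (1/3)(73.25 − 0.5y_B), which gives (5/6)y_B = 257/12 ⇒ y_B = 25.7.
Then y_D = 73.25 − 0.5·25.7 = 60.4.

25.7, 60.4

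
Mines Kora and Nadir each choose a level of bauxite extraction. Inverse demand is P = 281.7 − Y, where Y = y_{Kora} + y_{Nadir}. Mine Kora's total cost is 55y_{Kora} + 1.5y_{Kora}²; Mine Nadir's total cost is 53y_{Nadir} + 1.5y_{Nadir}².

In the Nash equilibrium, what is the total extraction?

75.9

Mine Kora's profit: π = y_{Kora}(281.7 − (y_{Kora} + y_{Nadir})) − 55y_{Kora} − 1.5y_{Kora}².
∂π/∂y_{Kora} = 226.7 − 5y_{Kora} − y_{Nadir} = 0, so y_{Kora} = 45.34 − 0.2y_{Nadir}.
By the same steps for Nadir: y_{Nadir} = 45.74 − 0.2y_{Kora}.
Plugging y_{Nadir} into Kora's best response: y_{Kora} = 45.34 − 0.2(45.74 − 0.2y_{Kora}) ⇒ 0.96y_{Kora} = 36.192, so y_{Kora} = 37.7.
Then y_{Nadir} = 45.74 − 0.2·37.7 = 38.2.
Total extraction: 37.7 + 38.2 = 75.9.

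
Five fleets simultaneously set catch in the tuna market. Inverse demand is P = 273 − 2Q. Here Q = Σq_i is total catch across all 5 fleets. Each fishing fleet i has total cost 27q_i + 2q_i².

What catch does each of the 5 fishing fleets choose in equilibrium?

15.375

A representative fishing fleet's profit is π_i = q_i(273 − 2Q) − 27q_i − 2q_i², with Q = q_i + Σ_{j≠i} q_j.
First-order condition: 246 − 8q_i − 2Σ_{j≠i} q_j = 0.
In a symmetric equilibrium every fishing fleet chooses the same q, so Σ_{j≠i} q_j = 4q. The condition becomes 246 − 16q = 0, giving q = 246/16 = 15.375.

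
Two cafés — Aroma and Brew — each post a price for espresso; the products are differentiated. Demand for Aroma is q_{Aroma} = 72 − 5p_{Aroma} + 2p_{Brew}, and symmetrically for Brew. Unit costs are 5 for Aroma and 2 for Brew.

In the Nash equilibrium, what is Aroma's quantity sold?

Aroma's profit: π = (p_{Aroma} − 5)(72 − 5p_{Aroma} + 2p_{Brew}).
∂π/∂p_{Aroma} = 97 − 10p_{Aroma} + 2p_{Brew} = 0 ⇒ p_{Aroma} = 9.7 + 0.2p_{Brew}.
Similarly p_{Brew} = 8.2 + 0.2p_{Aroma}.
Plugging p_{Brew} into Aroma's best response: p_{Aroma} = 9.7 + 0.2(8.2 + 0.2p_{Aroma}) ⇒ 0.96p_{Aroma} = 11.34, so p_{Aroma} = 11.8125.
Then p_{Brew} = 8.2 + 0.2·11.8125 = 10.5625.
q_{Aroma} = 72 − 5·11.8125 + 2·10.5625 = 34.0625.

34.0625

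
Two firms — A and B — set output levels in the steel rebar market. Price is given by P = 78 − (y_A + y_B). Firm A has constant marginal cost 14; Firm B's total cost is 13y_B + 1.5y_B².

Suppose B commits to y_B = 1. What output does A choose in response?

Firm A's profit: π = y_A(78 − (y_A + y_B)) − 14y_A.
∂π/∂y_A = 64 − 2y_A − y_B = 0, so y_A = 32 − 0.5y_B.
At y_B = 1: y_A = 32 − 0.5·1 = 31.5.

31.5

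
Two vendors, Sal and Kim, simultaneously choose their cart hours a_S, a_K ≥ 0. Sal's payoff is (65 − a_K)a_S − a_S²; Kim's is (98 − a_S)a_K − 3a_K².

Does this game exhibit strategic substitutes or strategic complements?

strategic substitutes

Expanding Sal's payoff: 65a_S − a_Ka_S − a_S².
∂π/∂a_S = 65 − a_K − 2a_S = 0, so a_S = 32.5 − 0.5a_K.
The best-response slope da_S/da_K = −0.5 < 0: the reaction function is downward-sloping, so the choices are strategic substitutes.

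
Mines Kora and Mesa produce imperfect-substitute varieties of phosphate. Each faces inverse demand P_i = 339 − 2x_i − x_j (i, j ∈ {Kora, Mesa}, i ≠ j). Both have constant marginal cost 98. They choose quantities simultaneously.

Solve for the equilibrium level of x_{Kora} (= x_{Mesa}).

Mine Kora's profit: π = x_{Kora}(339 − 2x_{Kora} − x_{Mesa}) − 98x_{Kora}.
∂π/∂x_{Kora} = 241 − 4x_{Kora} − x_{Mesa} = 0 ⇒ x_{Kora} = 60.25 − 0.25x_{Mesa}.
The game is symmetric, so in equilibrium x_{Mesa} = x_{Kora}: the reaction function gives 1.25x_{Kora} = 60.25, hence x_{Kora} = 48.2.

48.2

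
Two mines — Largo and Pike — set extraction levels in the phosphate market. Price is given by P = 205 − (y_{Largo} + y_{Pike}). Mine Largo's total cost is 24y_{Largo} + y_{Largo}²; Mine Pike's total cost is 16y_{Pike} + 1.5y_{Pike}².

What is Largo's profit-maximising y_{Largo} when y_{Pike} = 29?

38

Mine Largo's profit: π = y_{Largo}(205 − (y_{Largo} + y_{Pike})) − 24y_{Largo} − y_{Largo}².
∂π/∂y_{Largo} = 181 − 4y_{Largo} − y_{Pike} = 0, so y_{Largo} = 45.25 − 0.25y_{Pike}.
At y_{Pike} = 29: y_{Largo} = 45.25 − 0.25·29 = 38.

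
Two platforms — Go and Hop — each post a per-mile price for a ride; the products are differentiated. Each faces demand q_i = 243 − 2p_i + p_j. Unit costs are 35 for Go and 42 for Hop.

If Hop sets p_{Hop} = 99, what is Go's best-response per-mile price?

103

Go's profit: π = (p_{Go} − 35)(243 − 2p_{Go} + p_{Hop}).
∂π/∂p_{Go} = 313 − 4p_{Go} + p_{Hop} = 0 ⇒ p_{Go} = 78.25 + 0.25p_{Hop}.
At p_{Hop} = 99: p_{Go} = 78.25 + 0.25·99 = 103.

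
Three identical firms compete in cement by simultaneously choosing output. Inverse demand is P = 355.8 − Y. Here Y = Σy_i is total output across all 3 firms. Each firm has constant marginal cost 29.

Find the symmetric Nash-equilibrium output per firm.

81.7

A representative firm's profit is π_i = y_i(355.8 − Y) − 29y_i, with Y = y_i + Σ_{j≠i} y_j.
First-order condition: 326.8 − 2y_i − Σ_{j≠i} y_j = 0.
Imposing symmetry (y_j = y for all j) turns Σ_{j≠i} y_j into 2y, so 326.8 = 4y and y = 81.7.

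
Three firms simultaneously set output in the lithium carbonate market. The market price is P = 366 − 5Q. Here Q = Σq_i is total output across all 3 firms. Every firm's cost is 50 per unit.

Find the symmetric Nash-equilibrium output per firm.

15.8

A representative firm's profit is π_i = q_i(366 − 5Q) − 50q_i, with Q = q_i + Σ_{j≠i} q_j.
First-order condition: 316 − 10q_i − 5Σ_{j≠i} q_j = 0.
In a symmetric equilibrium every firm chooses the same q, so Σ_{j≠i} q_j = 2q. The condition becomes 316 − 20q = 0, giving q = 316/20 = 15.8.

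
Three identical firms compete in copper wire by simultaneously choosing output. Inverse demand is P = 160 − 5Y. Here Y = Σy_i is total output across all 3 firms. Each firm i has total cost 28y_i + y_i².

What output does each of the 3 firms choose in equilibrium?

6

A representative firm's profit is π_i = y_i(160 − 5Y) − 28y_i − y_i², with Y = y_i + Σ_{j≠i} y_j.
First-order condition: 132 − 12y_i − 5Σ_{j≠i} y_j = 0.
Imposing symmetry (y_j = y for all j) turns Σ_{j≠i} y_j into 2y, so 132 = 22y and y = 6.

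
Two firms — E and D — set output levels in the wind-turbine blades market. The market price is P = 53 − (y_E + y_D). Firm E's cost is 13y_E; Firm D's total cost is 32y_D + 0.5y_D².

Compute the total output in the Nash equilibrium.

20.2

Firm E's profit: π = y_E(53 − (y_E + y_D)) − 13y_E.
∂π/∂y_E = 40 − 2y_E − y_D = 0, so y_E = 20 − 0.5y_D.
For D: ∂π/∂y_D = 21 − 3y_D − y_E = 0 ⇒ y_D = 7 − (1/3)y_E.
Solving the two reaction functions simultaneously: (1 − (−0.5)(−1/3))y_E = 20 − 0.5·7, so (5/6)y_E = 16.5 and y_E = 19.8.
Then y_D = 7 − (1/3)·19.8 = 0.4.
Total output: 19.8 + 0.4 = 20.2.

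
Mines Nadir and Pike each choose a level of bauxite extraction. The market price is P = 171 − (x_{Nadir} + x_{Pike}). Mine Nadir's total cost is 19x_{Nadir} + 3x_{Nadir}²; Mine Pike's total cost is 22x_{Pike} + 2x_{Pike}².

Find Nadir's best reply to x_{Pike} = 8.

18

Mine Nadir's profit: π = x_{Nadir}(171 − (x_{Nadir} + x_{Pike})) − 19x_{Nadir} − 3x_{Nadir}².
∂π/∂x_{Nadir} = 152 − 8x_{Nadir} − x_{Pike} = 0, so x_{Nadir} = 19 − 0.125x_{Pike}.
At x_{Pike} = 8: x_{Nadir} = 19 − 0.125·8 = 18.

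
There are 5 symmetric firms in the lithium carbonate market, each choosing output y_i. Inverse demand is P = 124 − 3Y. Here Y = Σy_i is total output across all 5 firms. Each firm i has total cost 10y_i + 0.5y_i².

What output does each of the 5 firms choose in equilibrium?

A representative firm's profit is π_i = y_i(124 − 3Y) − 10y_i − 0.5y_i², with Y = y_i + Σ_{j≠i} y_j.
First-order condition: 114 − 7y_i − 3Σ_{j≠i} y_j = 0.
Imposing symmetry (y_j = y for all j) turns Σ_{j≠i} y_j into 4y, so 114 = 19y and y = 6.

6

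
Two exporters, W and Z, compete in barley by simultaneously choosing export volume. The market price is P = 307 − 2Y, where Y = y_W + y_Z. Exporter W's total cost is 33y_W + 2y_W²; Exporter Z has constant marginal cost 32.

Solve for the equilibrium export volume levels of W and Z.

Exporter W's profit: π = y_W(307 − 2(y_W + y_Z)) − 33y_W − 2y_W².
∂π/∂y_W = 274 − 8y_W − 2y_Z = 0, so y_W = 34.25 − 0.25y_Z.
For Z: ∂π/∂y_Z = 275 − 4y_Z − 2y_W = 0 ⇒ y_Z = 68.75 − 0.5y_W.
Plugging y_Z into W's best response: y_W = 34.25 − 0.25(68.75 − 0.5y_W) ⇒ 0.875y_W = 17.0625, so y_W = 19.5.
Then y_Z = 68.75 − 0.5·19.5 = 59.

19.5, 59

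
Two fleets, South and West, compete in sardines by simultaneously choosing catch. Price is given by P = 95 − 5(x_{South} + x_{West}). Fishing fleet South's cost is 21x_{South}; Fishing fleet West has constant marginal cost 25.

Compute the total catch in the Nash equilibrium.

Fishing fleet South's profit: π = x_{South}(95 − 5(x_{South} + x_{West})) − 21x_{South}.
∂π/∂x_{South} = 74 − 10x_{South} − 5x_{West} = 0, so x_{South} = 7.4 − 0.5x_{West}.
By the same steps for West: x_{West} = 7 − 0.5x_{South}.
Solving the two reaction functions simultaneously: (1 − (−0.5)(−0.5))x_{South} = 7.4 − 0.5·7, so 0.75x_{South} = 3.9 and x_{South} = 5.2.
Then x_{West} = 7 − 0.5·5.2 = 4.4.
Total catch: 5.2 + 4.4 = 9.6.

9.6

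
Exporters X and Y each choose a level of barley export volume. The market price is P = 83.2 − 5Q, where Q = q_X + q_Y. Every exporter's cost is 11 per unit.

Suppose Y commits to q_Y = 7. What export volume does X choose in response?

3.72

Exporter X's profit: π = q_X(83.2 − 5(q_X + q_Y)) − 11q_X.
∂π/∂q_X = 72.2 − 10q_X − 5q_Y = 0, so q_X = 7.22 − 0.5q_Y.
At q_Y = 7: q_X = 7.22 − 0.5·7 = 3.72.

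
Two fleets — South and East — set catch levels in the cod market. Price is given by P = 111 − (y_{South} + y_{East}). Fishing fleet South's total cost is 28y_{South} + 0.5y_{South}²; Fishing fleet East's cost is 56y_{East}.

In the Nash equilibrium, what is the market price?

Fishing fleet South's profit: π = y_{South}(111 − (y_{South} + y_{East})) − 28y_{South} − 0.5y_{South}².
∂π/∂y_{South} = 83 − 3y_{South} − y_{East} = 0, so y_{South} = 83/3 − (1/3)y_{East}.
For East: ∂π/∂y_{East} = 55 − 2y_{East} − y_{South} = 0 ⇒ y_{East} = 27.5 − 0.5y_{South}.
Substituting the second reaction function into the first: y_{South} = 83/3 − (1/3)(27.5 − 0.5y_{South}), which gives (5/6)y_{South} = 18.5 ⇒ y_{South} = 22.2.
Then y_{East} = 27.5 − 0.5·22.2 = 16.4.
Equilibrium price: P = 111 − 38.6 = 72.4.

72.4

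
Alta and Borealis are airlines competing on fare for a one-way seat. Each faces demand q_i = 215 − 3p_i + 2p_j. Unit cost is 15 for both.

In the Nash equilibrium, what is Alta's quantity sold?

150

Alta's profit: π = (p_{Alta} − 15)(215 − 3p_{Alta} + 2p_{Borealis}).
∂π/∂p_{Alta} = 260 − 6p_{Alta} + 2p_{Borealis} = 0 ⇒ p_{Alta} = 130/3 + (1/3)p_{Borealis}.
The game is symmetric, so in equilibrium p_{Borealis} = p_{Alta}: the reaction function gives (2/3)p_{Alta} = 130/3, hence p_{Alta} = 65.
q_{Alta} = 215 − 3·65 + 2·65 = 150.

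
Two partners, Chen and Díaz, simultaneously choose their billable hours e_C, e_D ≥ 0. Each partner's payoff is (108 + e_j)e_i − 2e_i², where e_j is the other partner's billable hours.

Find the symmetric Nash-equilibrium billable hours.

36

Chen's payoff is (108 + e_D)e_C − 2e_C².
∂π/∂e_C = 108 + e_D − 4e_C = 0, so e_C = 27 + 0.25e_D.
The game is symmetric, so in equilibrium e_D = e_C: the reaction function gives 0.75e_C = 27, hence e_C = 36.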